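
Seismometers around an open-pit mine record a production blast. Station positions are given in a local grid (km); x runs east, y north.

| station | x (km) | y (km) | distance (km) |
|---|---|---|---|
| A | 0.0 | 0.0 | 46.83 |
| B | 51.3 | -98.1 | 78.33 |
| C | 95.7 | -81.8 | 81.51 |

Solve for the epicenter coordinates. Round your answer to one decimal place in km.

Circle about each station: x² + y² = 46.83²; (x − 51.3)² + (y + 98.1)² = 78.33²; (x − 95.7)² + (y + 81.8)² = 81.51².
Subtracting pairs of circle equations eliminates x²+y² and gives linear equations (the radical axes):
102.6 x − 196.2 y = 8312.76
191.4 x − 163.6 y = 11398.90
Solving the 2×2 system: x ≈ 42.2, y ≈ -20.3 km.
Check against A (with the unrounded x, y): √(x²+y²) = 46.83 ≈ 46.83 km. ✓

(42.2, -20.3)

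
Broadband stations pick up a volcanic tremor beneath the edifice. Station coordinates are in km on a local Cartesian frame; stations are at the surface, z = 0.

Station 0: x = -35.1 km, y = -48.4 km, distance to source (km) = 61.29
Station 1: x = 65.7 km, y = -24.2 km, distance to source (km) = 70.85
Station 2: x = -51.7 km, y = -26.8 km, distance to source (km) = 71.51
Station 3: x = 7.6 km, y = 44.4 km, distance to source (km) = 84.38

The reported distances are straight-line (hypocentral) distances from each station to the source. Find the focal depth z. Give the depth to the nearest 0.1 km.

z ≈ 40.0 km

Each station gives a sphere (x−x_i)² + (y−y_i)² + z² = d_i² (stations at z=0).
Subtracting the Station 0 sphere from Station 1 and Station 2: z² cancels, leaving linear equations in x and y:
201.6 x + 48.4 y = 64.30
-33.2 x + 43.2 y = -1540.66
Solving: x ≈ 7.498, y ≈ -29.901 km (keep extra digits for the depth step; rounded: 7.5, -29.9).
Then from the Station 0 sphere: z² = 61.29² − (x + 35.1)² − (y + 48.4)² with x = 7.498, y = -29.901, so z ≈ 39.996 ≈ 40.0 km.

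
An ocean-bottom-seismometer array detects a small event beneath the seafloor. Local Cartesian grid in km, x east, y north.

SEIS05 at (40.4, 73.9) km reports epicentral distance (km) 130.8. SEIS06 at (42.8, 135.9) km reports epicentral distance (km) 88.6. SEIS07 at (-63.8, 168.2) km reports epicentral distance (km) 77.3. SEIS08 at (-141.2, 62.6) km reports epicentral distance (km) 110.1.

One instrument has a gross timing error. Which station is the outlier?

SEIS05

Solve using three stations at a time. Using SEIS06, SEIS07, SEIS08 (subtract circle equations pairwise → linear system) gives (x, y) ≈ (-36.3, 96.0).
Distances from that point to each station vs reported:
  SEIS05: calculated 79.8 vs reported 130.8 → residual 51.0 km
  SEIS06: calculated 88.6 vs reported 88.6 → residual 0.0 km
  SEIS07: calculated 77.3 vs reported 77.3 → residual 0.0 km
  SEIS08: calculated 110.1 vs reported 110.1 → residual 0.0 km
SEIS06, SEIS07, SEIS08 are mutually consistent (residuals ≈ 0); SEIS05 is off by 51.0 km.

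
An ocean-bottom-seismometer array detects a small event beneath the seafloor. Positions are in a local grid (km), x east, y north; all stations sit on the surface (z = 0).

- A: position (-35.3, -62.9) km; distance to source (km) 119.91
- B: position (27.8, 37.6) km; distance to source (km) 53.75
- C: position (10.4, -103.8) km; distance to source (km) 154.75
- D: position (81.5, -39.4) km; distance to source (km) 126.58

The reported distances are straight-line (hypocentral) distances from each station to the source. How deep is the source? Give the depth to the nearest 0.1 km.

43.5 km

Each station gives a sphere (x−x_i)² + (y−y_i)² + z² = d_i² (stations at z=0).
Subtracting the A sphere from B and C: z² cancels, leaving linear equations in x and y:
126.2 x + 201.0 y = 8473.45
91.4 x − 81.8 y = -3889.05
Solving: x ≈ -3.087, y ≈ 44.094 km (keep extra digits for the depth step; rounded: -3.1, 44.1).
Then from the A sphere: z² = 119.91² − (x + 35.3)² − (y + 62.9)² with x = -3.087, y = 44.094, so z ≈ 43.509 ≈ 43.5 km.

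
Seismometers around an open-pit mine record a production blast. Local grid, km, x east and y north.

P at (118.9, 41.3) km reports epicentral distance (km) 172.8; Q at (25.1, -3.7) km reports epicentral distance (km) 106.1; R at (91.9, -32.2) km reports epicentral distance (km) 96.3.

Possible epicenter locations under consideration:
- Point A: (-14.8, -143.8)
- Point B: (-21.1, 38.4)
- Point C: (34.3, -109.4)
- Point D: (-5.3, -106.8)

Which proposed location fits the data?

Point C

For each candidate, compare |candidate − station| to the reported distance:
Point A: residuals P 55.5, Q 39.6, R 58.1 → max 58.1 km
Point B: residuals P 32.8, Q 43.6, R 36.9 → max 43.6 km
Point C: residuals P 0.0, Q 0.0, R 0.0 → max 0.0 km
Point D: residuals P 20.5, Q 1.4, R 26.2 → max 26.2 km
Only Point C has all residuals ≈ 0.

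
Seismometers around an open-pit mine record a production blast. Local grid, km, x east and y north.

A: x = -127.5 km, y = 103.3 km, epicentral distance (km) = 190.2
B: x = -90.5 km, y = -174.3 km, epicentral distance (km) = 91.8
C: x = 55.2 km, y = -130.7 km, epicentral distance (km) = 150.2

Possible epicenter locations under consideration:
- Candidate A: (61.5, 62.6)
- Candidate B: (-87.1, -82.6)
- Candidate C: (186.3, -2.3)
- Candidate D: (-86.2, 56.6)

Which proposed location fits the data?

For each candidate, compare |candidate − station| to the reported distance:
Candidate A: residuals A 3.1, B 189.7, C 43.2 → max 189.7 km
Candidate B: residuals A 0.0, B 0.0, C 0.0 → max 0.0 km
Candidate C: residuals A 140.9, B 234.1, C 33.3 → max 234.1 km
Candidate D: residuals A 127.9, B 139.1, C 84.5 → max 139.1 km
Only Candidate B has all residuals ≈ 0.

Candidate B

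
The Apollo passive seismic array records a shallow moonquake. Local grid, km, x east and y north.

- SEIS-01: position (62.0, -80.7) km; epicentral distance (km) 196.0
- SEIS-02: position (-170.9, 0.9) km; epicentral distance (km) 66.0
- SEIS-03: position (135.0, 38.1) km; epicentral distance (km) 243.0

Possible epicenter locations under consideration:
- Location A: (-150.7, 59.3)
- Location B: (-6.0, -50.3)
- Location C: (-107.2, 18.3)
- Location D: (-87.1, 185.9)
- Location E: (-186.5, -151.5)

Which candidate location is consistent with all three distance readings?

Location C

For each candidate, compare |candidate − station| to the reported distance:
Location A: residuals SEIS-01 58.6, SEIS-02 4.2, SEIS-03 43.5 → max 58.6 km
Location B: residuals SEIS-01 121.5, SEIS-02 106.7, SEIS-03 76.6 → max 121.5 km
Location C: residuals SEIS-01 0.0, SEIS-02 0.0, SEIS-03 0.0 → max 0.0 km
Location D: residuals SEIS-01 109.5, SEIS-02 137.1, SEIS-03 23.8 → max 137.1 km
Location E: residuals SEIS-01 62.4, SEIS-02 87.2, SEIS-03 130.2 → max 130.2 km
Only Location C has all residuals ≈ 0.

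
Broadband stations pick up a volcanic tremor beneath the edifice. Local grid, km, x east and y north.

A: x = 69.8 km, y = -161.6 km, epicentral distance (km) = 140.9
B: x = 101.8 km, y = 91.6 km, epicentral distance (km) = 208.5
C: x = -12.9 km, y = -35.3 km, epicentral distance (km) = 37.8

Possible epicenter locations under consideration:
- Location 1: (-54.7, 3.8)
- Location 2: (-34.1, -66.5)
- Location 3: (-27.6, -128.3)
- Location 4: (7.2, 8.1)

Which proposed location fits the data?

Location 2

For each candidate, compare |candidate − station| to the reported distance:
Location 1: residuals A 66.1, B 29.1, C 19.4 → max 66.1 km
Location 2: residuals A 0.0, B 0.0, C 0.1 → max 0.1 km
Location 3: residuals A 38.0, B 46.6, C 56.4 → max 56.4 km
Location 4: residuals A 40.0, B 82.3, C 10.0 → max 82.3 km
Only Location 2 has all residuals ≈ 0.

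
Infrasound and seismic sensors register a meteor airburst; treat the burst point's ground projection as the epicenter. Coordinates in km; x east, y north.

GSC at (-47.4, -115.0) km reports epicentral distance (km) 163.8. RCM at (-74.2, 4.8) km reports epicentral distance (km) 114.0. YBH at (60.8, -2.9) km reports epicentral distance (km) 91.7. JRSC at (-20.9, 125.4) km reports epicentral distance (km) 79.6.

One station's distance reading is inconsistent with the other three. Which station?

RCM

Solve using three stations at a time. Using GSC, YBH, JRSC (subtract circle equations pairwise → linear system) gives (x, y) ≈ (-16.8, 45.9).
Distances from that point to each station vs reported:
  GSC: calculated 163.8 vs reported 163.8 → residual 0.0 km
  RCM: calculated 70.6 vs reported 114.0 → residual 43.4 km
  YBH: calculated 91.7 vs reported 91.7 → residual 0.0 km
  JRSC: calculated 79.6 vs reported 79.6 → residual 0.0 km
GSC, YBH, JRSC are mutually consistent (residuals ≈ 0); RCM is off by 43.4 km.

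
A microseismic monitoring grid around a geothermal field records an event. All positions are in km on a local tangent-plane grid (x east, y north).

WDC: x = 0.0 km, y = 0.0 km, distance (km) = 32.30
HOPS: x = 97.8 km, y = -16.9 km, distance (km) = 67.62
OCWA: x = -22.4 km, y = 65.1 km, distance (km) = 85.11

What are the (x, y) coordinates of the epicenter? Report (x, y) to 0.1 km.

Circle about each station: x² + y² = 32.30²; (x − 97.8)² + (y + 16.9)² = 67.62²; (x + 22.4)² + (y − 65.1)² = 85.11².
Subtracting the WDC equation from the HOPS and OCWA equations removes the quadratic terms:
195.6 x − 33.8 y = 6321.28
-44.8 x + 130.2 y = -1460.65
Solving the 2×2 system: x ≈ 32.3, y ≈ -0.1 km.
Check against WDC (with the unrounded x, y): √(x²+y²) = 32.30 ≈ 32.30 km. ✓

x ≈ 32.3 km, y ≈ -0.1 km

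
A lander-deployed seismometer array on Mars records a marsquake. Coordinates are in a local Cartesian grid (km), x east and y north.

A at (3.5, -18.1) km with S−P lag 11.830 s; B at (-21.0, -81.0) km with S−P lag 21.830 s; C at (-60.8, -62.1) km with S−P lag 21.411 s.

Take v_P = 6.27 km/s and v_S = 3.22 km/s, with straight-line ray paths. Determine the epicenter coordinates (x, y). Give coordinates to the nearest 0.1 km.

Distance from S−P lag: d = Δt · v_P v_S / (v_P − v_S) = Δt · (6.27·3.22)/(6.27−3.22) ≈ 6.6195·Δt.
So d_A = 78.31, d_B = 144.50, d_C = 141.73 km.
Circle about each station: (x − 3.5)² + (y + 18.1)² = 78.31²; (x + 21.0)² + (y + 81.0)² = 144.50²; (x + 60.8)² + (y + 62.1)² = 141.73².
Subtracting pairs of circle equations eliminates x²+y² and gives linear equations (the radical axes):
-49.0 x − 125.8 y = -8085.65
-128.6 x − 88.0 y = -6741.75
Solving the 2×2 system: x ≈ 11.5, y ≈ 59.8 km.

x ≈ 11.5 km, y ≈ 59.8 km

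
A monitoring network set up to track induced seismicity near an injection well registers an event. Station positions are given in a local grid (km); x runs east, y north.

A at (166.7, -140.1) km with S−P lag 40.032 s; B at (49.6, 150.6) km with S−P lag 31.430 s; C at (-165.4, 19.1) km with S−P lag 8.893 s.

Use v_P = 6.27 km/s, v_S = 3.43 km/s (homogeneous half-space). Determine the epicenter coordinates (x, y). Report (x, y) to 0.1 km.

Distance from S−P lag: d = Δt · v_P v_S / (v_P − v_S) = Δt · (6.27·3.43)/(6.27−3.43) ≈ 7.5726·Δt.
So d_A = 303.15, d_B = 238.01, d_C = 67.34 km.
Circle about each station: (x − 166.7)² + (y + 140.1)² = 303.15²; (x − 49.6)² + (y − 150.6)² = 238.01²; (x + 165.4)² + (y − 19.1)² = 67.34².
Subtracting the A equation from the B and C equations removes the quadratic terms:
-234.2 x + 581.4 y = 12974.78
-664.2 x + 318.4 y = 67670.32
Solving the 2×2 system: x ≈ -113.0, y ≈ -23.2 km.

-113.0 km east, -23.2 km north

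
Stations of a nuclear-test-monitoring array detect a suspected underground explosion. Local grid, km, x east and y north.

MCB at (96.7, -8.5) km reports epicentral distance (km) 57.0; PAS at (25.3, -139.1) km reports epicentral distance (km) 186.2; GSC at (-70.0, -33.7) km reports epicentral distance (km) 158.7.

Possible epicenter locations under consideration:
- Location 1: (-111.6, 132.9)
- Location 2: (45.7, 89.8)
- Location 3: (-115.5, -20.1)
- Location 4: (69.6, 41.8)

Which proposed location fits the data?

For each candidate, compare |candidate − station| to the reported distance:
Location 1: residuals MCB 194.8, PAS 118.3, GSC 13.0 → max 194.8 km
Location 2: residuals MCB 53.7, PAS 43.6, GSC 10.5 → max 53.7 km
Location 3: residuals MCB 155.5, PAS 1.8, GSC 111.2 → max 155.5 km
Location 4: residuals MCB 0.1, PAS 0.0, GSC 0.0 → max 0.1 km
Only Location 4 has all residuals ≈ 0.

Location 4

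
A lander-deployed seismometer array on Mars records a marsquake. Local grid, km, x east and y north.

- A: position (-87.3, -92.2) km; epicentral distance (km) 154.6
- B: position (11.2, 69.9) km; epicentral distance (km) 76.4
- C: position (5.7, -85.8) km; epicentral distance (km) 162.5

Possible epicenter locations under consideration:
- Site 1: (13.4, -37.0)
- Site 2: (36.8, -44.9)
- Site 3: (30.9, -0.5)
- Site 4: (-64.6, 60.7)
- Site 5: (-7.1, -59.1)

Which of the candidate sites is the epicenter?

Site 4

For each candidate, compare |candidate − station| to the reported distance:
Site 1: residuals A 39.8, B 30.5, C 113.1 → max 113.1 km
Site 2: residuals A 21.8, B 41.2, C 111.1 → max 111.1 km
Site 3: residuals A 5.0, B 3.3, C 73.6 → max 73.6 km
Site 4: residuals A 0.0, B 0.0, C 0.0 → max 0.0 km
Site 5: residuals A 67.8, B 53.9, C 132.9 → max 132.9 km
Only Site 4 has all residuals ≈ 0.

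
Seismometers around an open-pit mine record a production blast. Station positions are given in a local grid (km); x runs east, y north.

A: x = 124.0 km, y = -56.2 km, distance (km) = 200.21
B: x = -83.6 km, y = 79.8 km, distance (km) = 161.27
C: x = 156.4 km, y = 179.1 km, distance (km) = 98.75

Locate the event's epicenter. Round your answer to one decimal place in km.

x ≈ 67.6 km, y ≈ 135.9 km

Circle about each station: (x − 124.0)² + (y + 56.2)² = 200.21²; (x + 83.6)² + (y − 79.8)² = 161.27²; (x − 156.4)² + (y − 179.1)² = 98.75².
Subtracting pairs of circle equations eliminates x²+y² and gives linear equations (the radical axes):
-415.2 x + 272.0 y = 8898.59
64.8 x + 470.6 y = 68335.81
Solving the 2×2 system: x ≈ 67.6, y ≈ 135.9 km.
Check against A (with the unrounded x, y): √((x − 124.0)²+(y + 56.2)²) = 200.21 ≈ 200.21 km. ✓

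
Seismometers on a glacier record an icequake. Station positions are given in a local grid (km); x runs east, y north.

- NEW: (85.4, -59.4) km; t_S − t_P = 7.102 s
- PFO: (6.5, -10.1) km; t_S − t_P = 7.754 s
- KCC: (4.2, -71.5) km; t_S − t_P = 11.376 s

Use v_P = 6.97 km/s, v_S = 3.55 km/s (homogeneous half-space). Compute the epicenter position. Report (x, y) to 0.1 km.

Distance from S−P lag: d = Δt · v_P v_S / (v_P − v_S) = Δt · (6.97·3.55)/(6.97−3.55) ≈ 7.2349·Δt.
So d_NEW = 51.38, d_PFO = 56.10, d_KCC = 82.30 km.
Circle about each station: (x − 85.4)² + (y + 59.4)² = 51.38²; (x − 6.5)² + (y + 10.1)² = 56.10²; (x − 4.2)² + (y + 71.5)² = 82.30².
Subtracting pairs of circle equations eliminates x²+y² and gives linear equations (the radical axes):
-157.8 x + 98.6 y = -11184.57
-162.4 x − 24.2 y = -9825.02
Solving the 2×2 system: x ≈ 62.5, y ≈ -13.4 km.
Check against NEW (with the unrounded x, y): √((x − 85.4)²+(y + 59.4)²) = 51.37 ≈ 51.38 km. ✓

62.5 km east, -13.4 km north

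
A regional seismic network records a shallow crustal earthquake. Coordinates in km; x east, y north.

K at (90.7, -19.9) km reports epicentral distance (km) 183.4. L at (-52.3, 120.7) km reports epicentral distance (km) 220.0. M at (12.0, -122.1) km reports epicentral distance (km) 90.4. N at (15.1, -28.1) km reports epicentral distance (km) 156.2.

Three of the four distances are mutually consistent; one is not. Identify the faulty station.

Solve using three stations at a time. Using K, L, M (subtract circle equations pairwise → linear system) gives (x, y) ≈ (-75.2, -98.1).
Distances from that point to each station vs reported:
  K: calculated 183.4 vs reported 183.4 → residual 0.0 km
  L: calculated 220.0 vs reported 220.0 → residual 0.0 km
  M: calculated 90.4 vs reported 90.4 → residual 0.0 km
  N: calculated 114.3 vs reported 156.2 → residual 41.9 km
K, L, M are mutually consistent (residuals ≈ 0); N is off by 41.9 km.

N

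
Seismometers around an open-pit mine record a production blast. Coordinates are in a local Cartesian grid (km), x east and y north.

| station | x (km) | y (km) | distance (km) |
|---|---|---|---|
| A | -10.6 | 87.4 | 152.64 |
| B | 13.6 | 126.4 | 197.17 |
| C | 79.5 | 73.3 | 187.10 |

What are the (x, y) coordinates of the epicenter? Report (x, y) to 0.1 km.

Circle about each station: (x + 10.6)² + (y − 87.4)² = 152.64²; (x − 13.6)² + (y − 126.4)² = 197.17²; (x − 79.5)² + (y − 73.3)² = 187.10².
Subtracting pairs of circle equations eliminates x²+y² and gives linear equations (the radical axes):
48.4 x + 78.0 y = -7166.24
180.2 x − 28.2 y = -7765.42
Solving the 2×2 system: x ≈ -52.4, y ≈ -59.4 km.

-52.4 km east, -59.4 km north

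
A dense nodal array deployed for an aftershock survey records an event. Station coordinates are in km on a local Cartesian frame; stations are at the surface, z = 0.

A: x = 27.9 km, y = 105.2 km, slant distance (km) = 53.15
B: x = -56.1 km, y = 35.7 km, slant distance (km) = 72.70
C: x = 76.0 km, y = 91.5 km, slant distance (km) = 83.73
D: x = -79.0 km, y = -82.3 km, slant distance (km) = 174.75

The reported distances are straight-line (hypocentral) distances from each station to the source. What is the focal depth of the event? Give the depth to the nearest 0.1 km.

Each station gives a sphere (x−x_i)² + (y−y_i)² + z² = d_i² (stations at z=0).
Subtracting the A sphere from B and C: z² cancels, leaving linear equations in x and y:
-168.0 x − 139.0 y = -9884.12
96.2 x − 27.4 y = -1882.99
Solving: x ≈ 0.506, y ≈ 70.498 km (keep extra digits for the depth step; rounded: 0.5, 70.5).
Then from the A sphere: z² = 53.15² − (x − 27.9)² − (y − 105.2)² with x = 0.506, y = 70.498, so z ≈ 29.500 ≈ 29.5 km.
Check against D (with the unrounded solution): distance 174.75 ≈ 174.75 km. ✓

depth ≈ 29.5 km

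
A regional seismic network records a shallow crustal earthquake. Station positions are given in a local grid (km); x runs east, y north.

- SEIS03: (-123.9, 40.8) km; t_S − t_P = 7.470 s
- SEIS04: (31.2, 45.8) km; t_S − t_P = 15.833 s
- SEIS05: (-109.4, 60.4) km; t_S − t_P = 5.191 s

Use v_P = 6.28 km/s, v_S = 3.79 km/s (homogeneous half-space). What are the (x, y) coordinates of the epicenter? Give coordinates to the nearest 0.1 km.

Distance from S−P lag: d = Δt · v_P v_S / (v_P − v_S) = Δt · (6.28·3.79)/(6.28−3.79) ≈ 9.5587·Δt.
So d_SEIS03 = 71.40, d_SEIS04 = 151.34, d_SEIS05 = 49.62 km.
Circle about each station: (x + 123.9)² + (y − 40.8)² = 71.40²; (x − 31.2)² + (y − 45.8)² = 151.34²; (x + 109.4)² + (y − 60.4)² = 49.62².
Subtracting the SEIS03 equation from the SEIS04 and SEIS05 equations removes the quadratic terms:
310.2 x + 10.0 y = -31750.61
29.0 x + 39.2 y = 1236.49
Solving the 2×2 system: x ≈ -105.9, y ≈ 109.9 km.
Check against SEIS03 (with the unrounded x, y): √((x + 123.9)²+(y − 40.8)²) = 71.39 ≈ 71.40 km. ✓

-105.9 km east, 109.9 km north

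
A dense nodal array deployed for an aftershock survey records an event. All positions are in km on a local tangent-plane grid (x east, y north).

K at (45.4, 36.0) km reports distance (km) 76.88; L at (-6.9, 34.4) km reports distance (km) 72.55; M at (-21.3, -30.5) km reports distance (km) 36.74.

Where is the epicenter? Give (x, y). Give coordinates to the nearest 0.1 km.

(15.2, -34.7)

Circle about each station: (x − 45.4)² + (y − 36.0)² = 76.88²; (x + 6.9)² + (y − 34.4)² = 72.55²; (x + 21.3)² + (y + 30.5)² = 36.74².
Subtracting the K equation from the L and M equations removes the quadratic terms:
-104.6 x − 3.2 y = -1479.16
-133.4 x − 133.0 y = 2587.49
Solving the 2×2 system: x ≈ 15.2, y ≈ -34.7 km.
Check against K (with the unrounded x, y): √((x − 45.4)²+(y − 36.0)²) = 76.88 ≈ 76.88 km. ✓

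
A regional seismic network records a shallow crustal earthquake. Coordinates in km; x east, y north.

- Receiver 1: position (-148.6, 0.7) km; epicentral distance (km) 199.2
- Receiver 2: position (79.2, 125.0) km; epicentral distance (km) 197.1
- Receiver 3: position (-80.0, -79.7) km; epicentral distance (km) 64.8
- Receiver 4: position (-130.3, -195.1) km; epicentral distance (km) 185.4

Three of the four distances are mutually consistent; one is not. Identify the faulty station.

Receiver 1

Solve using three stations at a time. Using Receiver 2, Receiver 3, Receiver 4 (subtract circle equations pairwise → linear system) gives (x, y) ≈ (-28.7, -40.0).
Distances from that point to each station vs reported:
  Receiver 1: calculated 126.6 vs reported 199.2 → residual 72.6 km
  Receiver 2: calculated 197.1 vs reported 197.1 → residual 0.0 km
  Receiver 3: calculated 64.9 vs reported 64.8 → residual 0.1 km
  Receiver 4: calculated 185.4 vs reported 185.4 → residual 0.0 km
Receiver 2, Receiver 3, Receiver 4 are mutually consistent (residuals ≈ 0); Receiver 1 is off by 72.6 km.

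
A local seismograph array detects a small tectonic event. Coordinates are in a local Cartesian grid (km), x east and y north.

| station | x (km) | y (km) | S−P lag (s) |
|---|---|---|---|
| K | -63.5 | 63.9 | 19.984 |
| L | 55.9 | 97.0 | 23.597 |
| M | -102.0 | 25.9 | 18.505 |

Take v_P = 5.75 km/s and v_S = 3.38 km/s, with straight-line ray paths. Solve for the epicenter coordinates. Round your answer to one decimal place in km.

(-1.5, -87.8)

Distance from S−P lag: d = Δt · v_P v_S / (v_P − v_S) = Δt · (5.75·3.38)/(5.75−3.38) ≈ 8.2004·Δt.
So d_K = 163.88, d_L = 193.51, d_M = 151.75 km.
Circle about each station: (x + 63.5)² + (y − 63.9)² = 163.88²; (x − 55.9)² + (y − 97.0)² = 193.51²; (x + 102.0)² + (y − 25.9)² = 151.75².
Subtracting the K equation from the L and M equations removes the quadratic terms:
238.8 x + 66.2 y = -6171.12
-77.0 x − 76.0 y = 6787.94
Solving the 2×2 system: x ≈ -1.5, y ≈ -87.8 km.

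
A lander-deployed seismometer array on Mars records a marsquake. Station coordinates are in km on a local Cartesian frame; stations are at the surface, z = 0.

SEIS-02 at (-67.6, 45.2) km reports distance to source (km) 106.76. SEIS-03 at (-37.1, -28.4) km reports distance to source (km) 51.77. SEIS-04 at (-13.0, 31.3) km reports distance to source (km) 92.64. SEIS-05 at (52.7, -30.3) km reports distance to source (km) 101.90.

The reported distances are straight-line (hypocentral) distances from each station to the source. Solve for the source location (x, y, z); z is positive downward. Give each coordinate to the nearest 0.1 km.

x ≈ -35.4 km, y ≈ -43.8 km, depth ≈ 49.4 km

Each station gives a sphere (x−x_i)² + (y−y_i)² + z² = d_i² (stations at z=0).
Subtracting the SEIS-02 sphere from SEIS-03 and SEIS-04: z² cancels, leaving linear equations in x and y:
61.0 x − 147.2 y = 4287.73
109.2 x − 27.8 y = -2648.58
Solving: x ≈ -35.405, y ≈ -43.801 km (keep extra digits for the depth step; rounded: -35.4, -43.8).
Then from the SEIS-02 sphere: z² = 106.76² − (x + 67.6)² − (y − 45.2)² with x = -35.405, y = -43.801, so z ≈ 49.396 ≈ 49.4 km.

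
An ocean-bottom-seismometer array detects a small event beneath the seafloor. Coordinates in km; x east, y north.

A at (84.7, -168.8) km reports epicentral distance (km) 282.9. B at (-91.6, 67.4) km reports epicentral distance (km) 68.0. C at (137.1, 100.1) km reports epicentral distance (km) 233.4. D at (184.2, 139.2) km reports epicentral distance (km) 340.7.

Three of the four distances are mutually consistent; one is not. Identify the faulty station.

C

Solve using three stations at a time. Using A, B, D (subtract circle equations pairwise → linear system) gives (x, y) ≈ (-132.2, 12.8).
Distances from that point to each station vs reported:
  A: calculated 282.9 vs reported 282.9 → residual 0.0 km
  B: calculated 68.0 vs reported 68.0 → residual 0.0 km
  C: calculated 283.1 vs reported 233.4 → residual 49.7 km
  D: calculated 340.7 vs reported 340.7 → residual 0.0 km
A, B, D are mutually consistent (residuals ≈ 0); C is off by 49.7 km.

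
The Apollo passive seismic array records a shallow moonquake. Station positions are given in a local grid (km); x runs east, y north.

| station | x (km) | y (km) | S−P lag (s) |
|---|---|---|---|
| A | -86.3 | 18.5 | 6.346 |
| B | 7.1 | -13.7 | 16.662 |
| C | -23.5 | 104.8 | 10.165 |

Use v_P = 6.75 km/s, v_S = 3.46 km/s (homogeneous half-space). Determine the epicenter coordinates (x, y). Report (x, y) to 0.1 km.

(-82.6, 63.4)

Distance from S−P lag: d = Δt · v_P v_S / (v_P − v_S) = Δt · (6.75·3.46)/(6.75−3.46) ≈ 7.0988·Δt.
So d_A = 45.05, d_B = 118.28, d_C = 72.16 km.
Circle about each station: (x + 86.3)² + (y − 18.5)² = 45.05²; (x − 7.1)² + (y + 13.7)² = 118.28²; (x + 23.5)² + (y − 104.8)² = 72.16².
Subtracting pairs of circle equations eliminates x²+y² and gives linear equations (the radical axes):
186.8 x − 64.4 y = -19512.50
125.6 x + 172.6 y = 567.79
Solving the 2×2 system: x ≈ -82.6, y ≈ 63.4 km.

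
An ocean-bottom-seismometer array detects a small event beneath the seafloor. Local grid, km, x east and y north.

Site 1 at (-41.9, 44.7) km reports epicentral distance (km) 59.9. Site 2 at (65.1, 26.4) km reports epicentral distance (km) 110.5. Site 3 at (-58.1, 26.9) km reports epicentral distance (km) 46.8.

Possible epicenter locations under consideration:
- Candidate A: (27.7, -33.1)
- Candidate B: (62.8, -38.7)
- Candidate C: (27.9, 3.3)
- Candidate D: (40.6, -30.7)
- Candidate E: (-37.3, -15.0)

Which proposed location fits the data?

Candidate E

For each candidate, compare |candidate − station| to the reported distance:
Candidate A: residuals Site 1 44.5, Site 2 40.2, Site 3 57.9 → max 57.9 km
Candidate B: residuals Site 1 74.0, Site 2 45.4, Site 3 90.8 → max 90.8 km
Candidate C: residuals Site 1 21.3, Site 2 66.7, Site 3 42.4 → max 66.7 km
Candidate D: residuals Site 1 51.9, Site 2 48.4, Site 3 67.5 → max 67.5 km
Candidate E: residuals Site 1 0.0, Site 2 0.0, Site 3 0.0 → max 0.0 km
Only Candidate E has all residuals ≈ 0.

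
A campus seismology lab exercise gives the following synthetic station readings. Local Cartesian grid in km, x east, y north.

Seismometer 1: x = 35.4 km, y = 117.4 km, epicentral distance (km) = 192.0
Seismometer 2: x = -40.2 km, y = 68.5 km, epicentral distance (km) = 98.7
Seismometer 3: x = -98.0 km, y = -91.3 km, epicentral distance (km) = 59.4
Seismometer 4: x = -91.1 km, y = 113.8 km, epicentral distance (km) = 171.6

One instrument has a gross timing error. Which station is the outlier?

Solve using three stations at a time. Using Seismometer 1, Seismometer 3, Seismometer 4 (subtract circle equations pairwise → linear system) gives (x, y) ≈ (-52.4, -53.4).
Distances from that point to each station vs reported:
  Seismometer 1: calculated 192.0 vs reported 192.0 → residual 0.0 km
  Seismometer 2: calculated 122.5 vs reported 98.7 → residual 23.8 km
  Seismometer 3: calculated 59.4 vs reported 59.4 → residual 0.0 km
  Seismometer 4: calculated 171.6 vs reported 171.6 → residual 0.0 km
Seismometer 1, Seismometer 3, Seismometer 4 are mutually consistent (residuals ≈ 0); Seismometer 2 is off by 23.8 km.

Seismometer 2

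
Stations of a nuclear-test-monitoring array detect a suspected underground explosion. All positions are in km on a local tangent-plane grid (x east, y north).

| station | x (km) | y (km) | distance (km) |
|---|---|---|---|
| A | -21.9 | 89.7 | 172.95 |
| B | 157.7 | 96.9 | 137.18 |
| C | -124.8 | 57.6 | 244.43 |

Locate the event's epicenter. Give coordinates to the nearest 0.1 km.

103.7 km east, -29.2 km north

Circle about each station: (x + 21.9)² + (y − 89.7)² = 172.95²; (x − 157.7)² + (y − 96.9)² = 137.18²; (x + 124.8)² + (y − 57.6)² = 244.43².
Subtracting the A equation from the B and C equations removes the quadratic terms:
359.2 x + 14.4 y = 36826.55
-205.8 x − 64.2 y = -19467.22
Solving the 2×2 system: x ≈ 103.7, y ≈ -29.2 km.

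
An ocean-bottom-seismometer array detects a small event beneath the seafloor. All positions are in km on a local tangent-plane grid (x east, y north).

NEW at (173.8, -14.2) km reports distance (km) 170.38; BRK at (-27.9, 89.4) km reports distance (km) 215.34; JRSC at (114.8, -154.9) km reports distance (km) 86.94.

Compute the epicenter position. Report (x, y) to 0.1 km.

Circle about each station: (x − 173.8)² + (y + 14.2)² = 170.38²; (x + 27.9)² + (y − 89.4)² = 215.34²; (x − 114.8)² + (y + 154.9)² = 86.94².
Subtracting the NEW equation from the BRK and JRSC equations removes the quadratic terms:
-403.4 x + 207.2 y = -38979.28
-118.0 x − 281.4 y = 28235.75
Solving the 2×2 system: x ≈ 37.1, y ≈ -115.9 km.

x ≈ 37.1 km, y ≈ -115.9 km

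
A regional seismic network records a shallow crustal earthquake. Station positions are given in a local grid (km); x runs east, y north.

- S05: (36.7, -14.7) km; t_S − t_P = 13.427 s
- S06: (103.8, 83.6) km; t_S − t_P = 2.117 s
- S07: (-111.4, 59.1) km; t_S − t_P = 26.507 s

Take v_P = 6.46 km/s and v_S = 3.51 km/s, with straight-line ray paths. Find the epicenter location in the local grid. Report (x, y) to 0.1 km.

x ≈ 91.9 km, y ≈ 72.5 km

Distance from S−P lag: d = Δt · v_P v_S / (v_P − v_S) = Δt · (6.46·3.51)/(6.46−3.51) ≈ 7.6863·Δt.
So d_S05 = 103.20, d_S06 = 16.27, d_S07 = 203.74 km.
Circle about each station: (x − 36.7)² + (y + 14.7)² = 103.20²; (x − 103.8)² + (y − 83.6)² = 16.27²; (x + 111.4)² + (y − 59.1)² = 203.74².
Subtracting the S05 equation from the S06 and S07 equations removes the quadratic terms:
134.2 x + 196.6 y = 26585.95
-296.2 x + 147.6 y = -16519.96
Solving the 2×2 system: x ≈ 91.9, y ≈ 72.5 km.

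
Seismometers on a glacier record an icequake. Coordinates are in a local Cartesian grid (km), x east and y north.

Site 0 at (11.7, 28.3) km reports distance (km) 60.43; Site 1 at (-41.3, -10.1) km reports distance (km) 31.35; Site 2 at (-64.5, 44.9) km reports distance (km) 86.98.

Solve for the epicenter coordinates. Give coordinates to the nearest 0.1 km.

x ≈ -14.4 km, y ≈ -26.2 km

Circle about each station: (x − 11.7)² + (y − 28.3)² = 60.43²; (x + 41.3)² + (y + 10.1)² = 31.35²; (x + 64.5)² + (y − 44.9)² = 86.98².
Subtracting the Site 0 equation from the Site 1 and Site 2 equations removes the quadratic terms:
-106.0 x − 76.8 y = 3538.88
-152.4 x + 33.2 y = 1324.74
Solving the 2×2 system: x ≈ -14.4, y ≈ -26.2 km.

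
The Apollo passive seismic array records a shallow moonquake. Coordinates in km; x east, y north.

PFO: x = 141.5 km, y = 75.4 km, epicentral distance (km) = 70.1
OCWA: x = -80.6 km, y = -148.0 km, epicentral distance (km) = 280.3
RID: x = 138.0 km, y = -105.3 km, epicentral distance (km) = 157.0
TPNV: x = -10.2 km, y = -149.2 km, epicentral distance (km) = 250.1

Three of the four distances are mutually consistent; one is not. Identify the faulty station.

Solve using three stations at a time. Using PFO, OCWA, TPNV (subtract circle equations pairwise → linear system) gives (x, y) ≈ (72.4, 86.9).
Distances from that point to each station vs reported:
  PFO: calculated 70.1 vs reported 70.1 → residual 0.0 km
  OCWA: calculated 280.3 vs reported 280.3 → residual 0.0 km
  RID: calculated 203.1 vs reported 157.0 → residual 46.1 km
  TPNV: calculated 250.1 vs reported 250.1 → residual 0.0 km
PFO, OCWA, TPNV are mutually consistent (residuals ≈ 0); RID is off by 46.1 km.

RID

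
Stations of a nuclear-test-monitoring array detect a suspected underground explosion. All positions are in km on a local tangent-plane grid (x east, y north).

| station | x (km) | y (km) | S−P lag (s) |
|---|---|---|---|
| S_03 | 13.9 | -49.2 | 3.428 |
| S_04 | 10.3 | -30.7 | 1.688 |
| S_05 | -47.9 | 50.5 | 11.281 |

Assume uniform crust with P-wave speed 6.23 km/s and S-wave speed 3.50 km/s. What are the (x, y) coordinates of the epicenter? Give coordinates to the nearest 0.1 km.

Distance from S−P lag: d = Δt · v_P v_S / (v_P − v_S) = Δt · (6.23·3.50)/(6.23−3.50) ≈ 7.9872·Δt.
So d_S_03 = 27.38, d_S_04 = 13.48, d_S_05 = 90.10 km.
Circle about each station: (x − 13.9)² + (y + 49.2)² = 27.38²; (x − 10.3)² + (y + 30.7)² = 13.48²; (x + 47.9)² + (y − 50.5)² = 90.10².
Subtracting pairs of circle equations eliminates x²+y² and gives linear equations (the radical axes):
-7.2 x + 37.0 y = -997.32
-123.6 x + 199.4 y = -5137.54
Solving the 2×2 system: x ≈ -2.8, y ≈ -27.5 km.

x ≈ -2.8 km, y ≈ -27.5 km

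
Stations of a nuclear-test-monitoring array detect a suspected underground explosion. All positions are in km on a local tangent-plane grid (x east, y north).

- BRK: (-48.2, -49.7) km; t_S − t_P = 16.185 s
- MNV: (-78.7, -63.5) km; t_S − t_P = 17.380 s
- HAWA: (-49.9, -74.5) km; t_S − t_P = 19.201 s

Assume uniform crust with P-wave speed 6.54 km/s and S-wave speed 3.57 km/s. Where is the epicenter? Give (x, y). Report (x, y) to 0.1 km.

Distance from S−P lag: d = Δt · v_P v_S / (v_P − v_S) = Δt · (6.54·3.57)/(6.54−3.57) ≈ 7.8612·Δt.
So d_BRK = 127.23, d_MNV = 136.63, d_HAWA = 150.94 km.
Circle about each station: (x + 48.2)² + (y + 49.7)² = 127.23²; (x + 78.7)² + (y + 63.5)² = 136.63²; (x + 49.9)² + (y + 74.5)² = 150.94².
Subtracting the BRK equation from the MNV and HAWA equations removes the quadratic terms:
-61.0 x − 27.6 y = 2952.33
-3.4 x − 49.6 y = -3348.48
Solving the 2×2 system: x ≈ -81.5, y ≈ 73.1 km.

-81.5 km east, 73.1 km north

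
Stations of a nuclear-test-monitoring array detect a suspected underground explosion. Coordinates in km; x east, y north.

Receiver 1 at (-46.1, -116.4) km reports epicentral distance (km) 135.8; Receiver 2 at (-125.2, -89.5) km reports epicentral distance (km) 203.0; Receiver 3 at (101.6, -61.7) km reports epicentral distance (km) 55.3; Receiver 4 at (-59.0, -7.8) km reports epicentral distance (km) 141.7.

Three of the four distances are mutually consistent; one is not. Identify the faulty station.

Receiver 3

Solve using three stations at a time. Using Receiver 1, Receiver 2, Receiver 4 (subtract circle equations pairwise → linear system) gives (x, y) ≈ (74.7, -54.5).
Distances from that point to each station vs reported:
  Receiver 1: calculated 135.8 vs reported 135.8 → residual 0.0 km
  Receiver 2: calculated 203.0 vs reported 203.0 → residual 0.0 km
  Receiver 3: calculated 27.8 vs reported 55.3 → residual 27.5 km
  Receiver 4: calculated 141.7 vs reported 141.7 → residual 0.0 km
Receiver 1, Receiver 2, Receiver 4 are mutually consistent (residuals ≈ 0); Receiver 3 is off by 27.5 km.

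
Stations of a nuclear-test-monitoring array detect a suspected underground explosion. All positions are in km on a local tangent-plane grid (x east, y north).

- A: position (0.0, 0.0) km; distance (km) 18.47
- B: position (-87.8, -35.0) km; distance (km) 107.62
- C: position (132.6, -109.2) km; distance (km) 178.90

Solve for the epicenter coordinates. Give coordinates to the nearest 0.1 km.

Circle about each station: x² + y² = 18.47²; (x + 87.8)² + (y + 35.0)² = 107.62²; (x − 132.6)² + (y + 109.2)² = 178.90².
Subtracting the A equation from the B and C equations removes the quadratic terms:
-175.6 x − 70.0 y = -2307.08
265.2 x − 218.4 y = -2156.67
Solving the 2×2 system: x ≈ 6.2, y ≈ 17.4 km.
Check against A (with the unrounded x, y): √(x²+y²) = 18.48 ≈ 18.47 km. ✓

x ≈ 6.2 km, y ≈ 17.4 km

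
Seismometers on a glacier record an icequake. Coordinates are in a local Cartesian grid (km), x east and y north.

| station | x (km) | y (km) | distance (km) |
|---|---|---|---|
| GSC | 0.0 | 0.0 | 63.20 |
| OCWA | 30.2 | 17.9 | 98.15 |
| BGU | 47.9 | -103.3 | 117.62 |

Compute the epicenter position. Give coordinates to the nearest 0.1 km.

(-50.2, -38.4)

Circle about each station: x² + y² = 63.20²; (x − 30.2)² + (y − 17.9)² = 98.15²; (x − 47.9)² + (y + 103.3)² = 117.62².
Subtracting the GSC equation from the OCWA and BGU equations removes the quadratic terms:
60.4 x + 35.8 y = -4406.73
95.8 x − 206.6 y = 3125.08
Solving the 2×2 system: x ≈ -50.2, y ≈ -38.4 km.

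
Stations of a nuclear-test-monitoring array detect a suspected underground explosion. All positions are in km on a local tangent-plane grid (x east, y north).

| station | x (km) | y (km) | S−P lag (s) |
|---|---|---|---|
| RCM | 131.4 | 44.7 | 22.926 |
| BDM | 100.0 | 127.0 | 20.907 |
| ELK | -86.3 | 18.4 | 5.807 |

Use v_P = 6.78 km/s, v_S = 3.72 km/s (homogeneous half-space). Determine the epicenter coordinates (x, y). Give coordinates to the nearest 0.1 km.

x ≈ -57.2 km, y ≈ 56.4 km

Distance from S−P lag: d = Δt · v_P v_S / (v_P − v_S) = Δt · (6.78·3.72)/(6.78−3.72) ≈ 8.2424·Δt.
So d_RCM = 188.96, d_BDM = 172.32, d_ELK = 47.86 km.
Circle about each station: (x − 131.4)² + (y − 44.7)² = 188.96²; (x − 100.0)² + (y − 127.0)² = 172.32²; (x + 86.3)² + (y − 18.4)² = 47.86².
Subtracting pairs of circle equations eliminates x²+y² and gives linear equations (the radical axes):
-62.8 x + 164.6 y = 12876.65
-435.4 x − 52.6 y = 21937.50
Solving the 2×2 system: x ≈ -57.2, y ≈ 56.4 km.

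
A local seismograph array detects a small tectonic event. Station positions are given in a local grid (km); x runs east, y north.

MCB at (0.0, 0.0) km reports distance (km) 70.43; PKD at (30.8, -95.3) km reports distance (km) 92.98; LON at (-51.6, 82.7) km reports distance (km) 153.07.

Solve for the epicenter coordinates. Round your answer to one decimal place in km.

(69.6, -10.8)

Circle about each station: x² + y² = 70.43²; (x − 30.8)² + (y + 95.3)² = 92.98²; (x + 51.6)² + (y − 82.7)² = 153.07².
Subtracting pairs of circle equations eliminates x²+y² and gives linear equations (the radical axes):
61.6 x − 190.6 y = 6345.83
-103.2 x + 165.4 y = -8968.19
Solving the 2×2 system: x ≈ 69.6, y ≈ -10.8 km.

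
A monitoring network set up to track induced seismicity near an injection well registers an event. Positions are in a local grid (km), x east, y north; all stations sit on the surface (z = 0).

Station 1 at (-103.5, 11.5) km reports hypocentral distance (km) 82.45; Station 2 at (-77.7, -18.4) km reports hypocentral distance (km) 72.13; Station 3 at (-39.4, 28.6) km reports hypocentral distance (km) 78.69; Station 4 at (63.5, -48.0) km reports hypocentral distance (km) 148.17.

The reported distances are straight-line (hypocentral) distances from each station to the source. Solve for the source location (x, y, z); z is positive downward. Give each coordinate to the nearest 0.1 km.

x ≈ -60.3 km, y ≈ -4.0 km, depth ≈ 68.5 km

Each station gives a sphere (x−x_i)² + (y−y_i)² + z² = d_i² (stations at z=0).
Subtracting the Station 1 sphere from Station 2 and Station 3: z² cancels, leaving linear equations in x and y:
51.6 x − 59.8 y = -2873.38
128.2 x + 34.2 y = -7868.29
Solving: x ≈ -60.311, y ≈ -3.991 km (keep extra digits for the depth step; rounded: -60.3, -4.0).
Then from the Station 1 sphere: z² = 82.45² − (x + 103.5)² − (y − 11.5)² with x = -60.311, y = -3.991, so z ≈ 68.504 ≈ 68.5 km.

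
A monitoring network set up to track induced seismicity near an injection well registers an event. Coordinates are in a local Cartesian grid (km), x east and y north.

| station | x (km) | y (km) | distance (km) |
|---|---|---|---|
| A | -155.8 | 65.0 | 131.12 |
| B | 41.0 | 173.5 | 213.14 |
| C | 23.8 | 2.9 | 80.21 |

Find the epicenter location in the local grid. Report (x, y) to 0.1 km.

Circle about each station: (x + 155.8)² + (y − 65.0)² = 131.12²; (x − 41.0)² + (y − 173.5)² = 213.14²; (x − 23.8)² + (y − 2.9)² = 80.21².
Subtracting pairs of circle equations eliminates x²+y² and gives linear equations (the radical axes):
393.6 x + 217.0 y = -24951.60
359.2 x − 124.2 y = -17164.98
Solving the 2×2 system: x ≈ -53.8, y ≈ -17.4 km.
Check against A (with the unrounded x, y): √((x + 155.8)²+(y − 65.0)²) = 131.12 ≈ 131.12 km. ✓

(-53.8, -17.4)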